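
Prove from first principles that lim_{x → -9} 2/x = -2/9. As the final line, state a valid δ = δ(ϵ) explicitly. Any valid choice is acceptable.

δ = min(9/2, (81/4)ϵ)

Let ϵ > 0 be given. We seek δ > 0 such that 0 < |x + 9| < δ implies |2/x + 2/9| < ϵ.
|2/x + 2/9| = 2·|-9 − x|/(9·|x|) = 2|x + 9|/(9|x|).
Require δ ≤ 9/2 so that |x| > 9 − 9/2 = 9/2, hence 9|x| > 81/2.
Then |2/x + 2/9| < 2|x + 9|/(81/2), which is < ϵ when |x + 9| < (81/4)ϵ.
Take δ = min(9/2, (81/4)ϵ). Then 0 < |x + 9| < δ gives both |x + 9| < 9/2 and |x + 9| < (81/4)ϵ, so |2/x + 2/9| < ϵ.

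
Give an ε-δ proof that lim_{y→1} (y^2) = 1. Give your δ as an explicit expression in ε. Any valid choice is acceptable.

Suppose ε > 0. We seek δ > 0 with 0 < |y − 1| < δ ⇒ |y^2 − 1| < ε.
Factor: y^2 − 1 = (y − 1)(y + 1), so |y^2 − 1| = |y − 1|·|y + 1|.
Restrict δ ≤ 2. Then |y − 1| < 2 gives |y| < 3, so by the triangle inequality |y + 1| ≤ 3 + 1 = 4.
Hence |y^2 − 1| ≤ 4|y − 1|, which is < ε once |y − 1| < ε/4.
Take δ = min(2, ε/4). If 0 < |y − 1| < δ then both bounds hold and |y^2 − 1| ≤ 4|y − 1| < 4·(ε/4) = ε.

δ = min(2, ε/4)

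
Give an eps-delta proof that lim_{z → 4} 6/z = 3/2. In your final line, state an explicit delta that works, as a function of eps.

Suppose eps > 0. We seek delta > 0 such that 0 < |z − 4| < delta implies |6/z − (3/2)| < eps.
|6/z − (3/2)| = 6·|4 − z|/(4·|z|) = 6|z − 4|/(4|z|).
Restrict delta ≤ 2. Then |z − 4| < 2 gives |z| > 2, so 4|z| > 8.
Then |6/z − (3/2)| < 6|z − 4|/8, which is < eps when |z − 4| < (4/3)eps.
Take delta = min(2, (4/3)eps). Then 0 < |z − 4| < delta gives both |z − 4| < 2 and |z − 4| < (4/3)eps, so |6/z − (3/2)| < eps.

delta = min(2, (4/3)eps)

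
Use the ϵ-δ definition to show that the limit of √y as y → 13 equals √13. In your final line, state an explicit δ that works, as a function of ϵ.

δ = min(13, √13·ϵ)

Let ϵ > 0. We want δ > 0 such that 0 < |y − 13| < δ implies |√y − √13| < ϵ.
Rationalise: √y − √13 = (y − 13)/(√y + √13), so |√y − √13| = |y − 13|/(√y + √13).
Restrict δ ≤ 13 so that |y − 13| < 13 forces y > 0, and then √y + √13 > √13.
Hence |√y − √13| < |y − 13|/√13, which is < ϵ once |y − 13| < √13·ϵ.
Take δ = min(13, √13·ϵ). If 0 < |y − 13| < δ then y > 0 and |√y − √13| < |y − 13|/√13 < ϵ.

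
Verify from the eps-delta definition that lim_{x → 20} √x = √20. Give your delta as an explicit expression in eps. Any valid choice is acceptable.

Suppose eps > 0. We want delta > 0 such that 0 < |x − 20| < delta implies |√x − √20| < eps.
Multiplying by the conjugate, |√x − √20| = |x − 20|/(√x + √20).
Restrict delta ≤ 20 so that |x − 20| < 20 forces x > 0, and then √x + √20 > √20.
Hence |√x − √20| < |x − 20|/√20, which is < eps once |x − 20| < √20·eps.
Take delta = min(20, √20·eps). If 0 < |x − 20| < delta then x > 0 and |√x − √20| < |x − 20|/√20 < eps.

delta = min(20, √20·eps)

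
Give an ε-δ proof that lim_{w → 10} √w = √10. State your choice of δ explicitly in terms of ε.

δ = min(10, √10·ε)

Suppose ε > 0. We want δ > 0 such that 0 < |w − 10| < δ implies |√w − √10| < ε.
Rationalise: √w − √10 = (w − 10)/(√w + √10), so |√w − √10| = |w − 10|/(√w + √10).
Restrict δ ≤ 10 so that |w − 10| < 10 forces w > 0, and then √w + √10 > √10.
Hence |√w − √10| < |w − 10|/√10, which is < ε once |w − 10| < √10·ε.
Take δ = min(10, √10·ε). If 0 < |w − 10| < δ then w > 0 and |√w − √10| < |w − 10|/√10 < ε.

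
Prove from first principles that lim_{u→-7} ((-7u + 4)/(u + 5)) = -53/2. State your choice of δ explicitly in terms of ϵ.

Let ϵ > 0. We want δ > 0 with 0 < |u + 7| < δ ⇒ |(-7u + 4)/(u + 5) + 53/2| < ϵ.
Combining over a common denominator, (-7u + 4)/(u + 5) + 53/2 = [(-7u + 4)·(-2) − 53·(u + 5)] / [(-2)·(u + 5)] = -39(u + 7) / ((-2)(u + 5)).
So |(-7u + 4)/(u + 5) + 53/2| = 39|u + 7| / (2·|u + 5|).
Restrict δ ≤ 1. Then |u + 7| < 1 gives |u + 5| = |(u + 7) + (-2)| ≥ 2 − 1 = 1.
Hence |(-7u + 4)/(u + 5) + 53/2| < 39|u + 7|/(2·1) = (39/2)|u + 7|, which is < ϵ once |u + 7| < (2/39)ϵ.
Take δ = min(1, (2/39)ϵ). Then 0 < |u + 7| < δ forces both bounds, so |(-7u + 4)/(u + 5) + 53/2| < ϵ.

δ = min(1, (2/39)ϵ)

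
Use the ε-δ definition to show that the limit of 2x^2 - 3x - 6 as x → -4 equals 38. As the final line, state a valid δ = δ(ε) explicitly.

δ = min(1, ε/21)

Let ε > 0 be given. We want δ > 0 such that 0 < |x + 4| < δ implies |(2x^2 - 3x - 6) − 38| < ε.
(2x^2 - 3x - 6) − 38 = 2x^2 - 3x - 44 = (x + 4)(2x - 11).
So |(2x^2 - 3x - 6) − 38| = |x + 4|·|2x - 11|.
Assume first that |x + 4| < 1, so |x| < 5. Then |2x - 11| ≤ 2·5 + 11 = 21.
Hence |(2x^2 - 3x - 6) − 38| ≤ 21|x + 4| < ε provided |x + 4| < ε/21.
Take δ = min(1, ε/21). Then 0 < |x + 4| < δ gives both |x + 4| < 1 and |x + 4| < ε/21, so |(2x^2 - 3x - 6) − 38| < ε.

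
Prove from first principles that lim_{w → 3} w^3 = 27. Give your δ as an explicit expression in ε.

δ = min(2, ε/49)

Fix ε > 0. We seek δ > 0 with 0 < |w − 3| < δ ⇒ |w^3 − 27| < ε.
Factor: w^3 − 27 = (w − 3)(w^2 + 3w + 9), so |w^3 − 27| = |w − 3|·|w^2 + 3w + 9|.
Restrict δ ≤ 2. Then |w − 3| < 2 gives |w| < 5, so by the triangle inequality |w^2 + 3w + 9| ≤ 5^2 + 3·5 + 9 = 49.
Hence |w^3 − 27| ≤ 49|w − 3|, which is < ε once |w − 3| < ε/49.
Take δ = min(2, ε/49). If 0 < |w − 3| < δ then both bounds hold and |w^3 − 27| ≤ 49|w − 3| < 49·(ε/49) = ε.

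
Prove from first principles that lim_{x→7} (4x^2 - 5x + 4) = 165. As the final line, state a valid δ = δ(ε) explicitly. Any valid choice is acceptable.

Fix ε > 0. We want δ > 0 such that 0 < |x − 7| < δ implies |(4x^2 - 5x + 4) − 165| < ε.
(4x^2 - 5x + 4) − 165 = 4x^2 - 5x - 161 = (x − 7)(4x + 23).
So |(4x^2 - 5x + 4) − 165| = |x − 7|·|4x + 23|.
Require δ ≤ 1. Then |x − 7| < 1 gives |x| < 8, and by the triangle inequality |4x + 23| ≤ 4·8 + 23 = 55.
Hence |(4x^2 - 5x + 4) − 165| ≤ 55|x − 7| < ε provided |x − 7| < ε/55.
Choosing δ = min(1, ε/55) ensures both conditions, hence |(4x^2 - 5x + 4) − 165| < ε.

δ = min(1, ε/55)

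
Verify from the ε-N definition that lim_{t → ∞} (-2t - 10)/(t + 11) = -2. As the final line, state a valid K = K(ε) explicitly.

Fix ε > 0. We seek K > 0 such that t > K implies |(-2t - 10)/(t + 11) + 2| < ε.
(-2t - 10)/(t + 11) + 2 = ((-2t - 10) − (-2)(t + 11)) / ((t + 11)) = 12/((t + 11)).
For t > 0 we have t + 11 > t, so |(-2t - 10)/(t + 11) + 2| = 12/((t + 11)) < 12/(t) = 12/t.
Thus |(-2t - 10)/(t + 11) + 2| < ε whenever t > 12/ε.
Take K = 12/ε. If t > K then |(-2t - 10)/(t + 11) + 2| < 12/t < ε.

K = 12/ε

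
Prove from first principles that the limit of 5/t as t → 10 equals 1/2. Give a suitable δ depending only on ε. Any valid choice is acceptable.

δ = min(5, 10ε)

Suppose ε > 0. We seek δ > 0 such that 0 < |t − 10| < δ implies |5/t − (1/2)| < ε.
|5/t − (1/2)| = 5·|10 − t|/(10·|t|) = 5|t − 10|/(10|t|).
Require δ ≤ 5 so that |t| > 10 − 5 = 5, hence 10|t| > 50.
Then |5/t − (1/2)| < 5|t − 10|/50, which is < ε when |t − 10| < 10ε.
Take δ = min(5, 10ε). Then 0 < |t − 10| < δ gives both |t − 10| < 5 and |t − 10| < 10ε, so |5/t − (1/2)| < ε.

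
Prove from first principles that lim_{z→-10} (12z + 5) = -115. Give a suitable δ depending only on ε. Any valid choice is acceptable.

δ = ε/12

Fix ε > 0. We need δ > 0 so that 0 < |z + 10| < δ implies |(12z + 5) + 115| < ε.
|(12z + 5) + 115| = |12z + 120| = 12|z + 10|.
Thus it suffices that |z + 10| < ε/12.
Choosing δ = ε/12 gives |(12z + 5) + 115| = 12|z + 10| < ε whenever |z + 10| < δ.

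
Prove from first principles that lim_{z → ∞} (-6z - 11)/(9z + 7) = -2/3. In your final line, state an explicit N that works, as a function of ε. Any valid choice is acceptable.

Suppose ε > 0. We seek N > 0 such that z > N implies |(-6z - 11)/(9z + 7) + 2/3| < ε.
(-6z - 11)/(9z + 7) + 2/3 = (9(-6z - 11) − (-6)(9z + 7)) / (9(9z + 7)) = -57/(9(9z + 7)).
For z > 0 we have 9z + 7 > 9z, so |(-6z - 11)/(9z + 7) + 2/3| = 57/(9(9z + 7)) < 57/(9·9z) = (19/27)/z.
Thus |(-6z - 11)/(9z + 7) + 2/3| < ε whenever z > (19/27)/ε.
Take N = (19/27)/ε. If z > N then |(-6z - 11)/(9z + 7) + 2/3| < (19/27)/z < ε.

N = (19/27)/ε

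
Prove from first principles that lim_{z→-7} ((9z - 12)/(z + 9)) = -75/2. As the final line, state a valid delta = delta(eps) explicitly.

Let eps > 0 be given. We want delta > 0 with 0 < |z + 7| < delta ⇒ |(9z - 12)/(z + 9) + 75/2| < eps.
Combining over a common denominator, (9z - 12)/(z + 9) + 75/2 = [(9z - 12)·2 − (-75)·(z + 9)] / [2·(z + 9)] = 93(z + 7) / (2(z + 9)).
So |(9z - 12)/(z + 9) + 75/2| = 93|z + 7| / (2·|z + 9|).
Require delta ≤ 1, so |z + 9| ≥ |2| − |z + 7| > 2 − 1 = 1.
Hence |(9z - 12)/(z + 9) + 75/2| < 93|z + 7|/(2·1) = (93/2)|z + 7|, which is < eps once |z + 7| < (2/93)eps.
Take delta = min(1, (2/93)eps). Then 0 < |z + 7| < delta forces both bounds, so |(9z - 12)/(z + 9) + 75/2| < eps.

delta = min(1, (2/93)eps)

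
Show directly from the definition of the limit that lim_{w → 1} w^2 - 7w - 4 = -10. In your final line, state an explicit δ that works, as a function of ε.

δ = min(2, ε/9)

Let ε > 0 be given. We want δ > 0 such that 0 < |w − 1| < δ implies |(w^2 - 7w - 4) + 10| < ε.
(w^2 - 7w - 4) + 10 = w^2 - 7w + 6 = (w − 1)(w - 6).
So |(w^2 - 7w - 4) + 10| = |w − 1|·|w - 6|.
Require δ ≤ 2. Then |w − 1| < 2 gives |w| < 3, and by the triangle inequality |w - 6| ≤ 3 + 6 = 9.
Hence |(w^2 - 7w - 4) + 10| ≤ 9|w − 1| < ε provided |w − 1| < ε/9.
Choosing δ = min(2, ε/9) ensures both conditions, hence |(w^2 - 7w - 4) + 10| < ε.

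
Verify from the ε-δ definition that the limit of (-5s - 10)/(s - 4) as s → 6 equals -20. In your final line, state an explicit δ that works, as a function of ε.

Let ε > 0. We want δ > 0 with 0 < |s − 6| < δ ⇒ |(-5s - 10)/(s - 4) + 20| < ε.
Combining over a common denominator, (-5s - 10)/(s - 4) + 20 = [(-5s - 10)·2 − (-40)·(s - 4)] / [2·(s - 4)] = 30(s − 6) / (2(s - 4)).
So |(-5s - 10)/(s - 4) + 20| = 30|s − 6| / (2·|s − 4|).
Restrict δ ≤ 1. Then |s − 6| < 1 gives |s − 4| = |(s − 6) + 2| ≥ 2 − 1 = 1.
Hence |(-5s - 10)/(s - 4) + 20| < 30|s − 6|/(2·1) = 15|s − 6|, which is < ε once |s − 6| < (1/15)ε.
Take δ = min(1, (1/15)ε). Then 0 < |s − 6| < δ forces both bounds, so |(-5s - 10)/(s - 4) + 20| < ε.

δ = min(1, (1/15)ε)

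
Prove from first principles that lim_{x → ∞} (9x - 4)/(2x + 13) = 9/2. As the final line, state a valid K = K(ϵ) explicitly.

Let ϵ > 0. We seek K > 0 such that x > K implies |(9x - 4)/(2x + 13) − (9/2)| < ϵ.
(9x - 4)/(2x + 13) − (9/2) = (2(9x - 4) − 9(2x + 13)) / (2(2x + 13)) = -125/(2(2x + 13)).
For x > 0 we have 2x + 13 > 2x, so |(9x - 4)/(2x + 13) − (9/2)| = 125/(2(2x + 13)) < 125/(2·2x) = (125/4)/x.
Thus |(9x - 4)/(2x + 13) − (9/2)| < ϵ whenever x > (125/4)/ϵ.
Take K = (125/4)/ϵ. If x > K then |(9x - 4)/(2x + 13) − (9/2)| < (125/4)/x < ϵ.

K = (125/4)/ϵ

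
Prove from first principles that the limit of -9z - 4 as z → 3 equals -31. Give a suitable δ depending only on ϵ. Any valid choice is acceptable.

δ = ϵ/9

Suppose ϵ > 0. We need δ > 0 so that 0 < |z − 3| < δ implies |(-9z - 4) + 31| < ϵ.
Since (-9z - 4) + 31 = -9(z − 3), we have |(-9z - 4) + 31| = 9|z − 3|.
Thus it suffices that |z − 3| < ϵ/9.
Choosing δ = ϵ/9 gives |(-9z - 4) + 31| = 9|z − 3| < ϵ whenever |z − 3| < δ.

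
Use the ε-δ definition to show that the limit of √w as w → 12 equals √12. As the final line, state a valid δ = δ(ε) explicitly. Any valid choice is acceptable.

δ = min(12, √12·ε)

Let ε > 0. We want δ > 0 such that 0 < |w − 12| < δ implies |√w − √12| < ε.
Multiplying by the conjugate, |√w − √12| = |w − 12|/(√w + √12).
Restrict δ ≤ 12 so that |w − 12| < 12 forces w > 0, and then √w + √12 > √12.
Hence |√w − √12| < |w − 12|/√12, which is < ε once |w − 12| < √12·ε.
Take δ = min(12, √12·ε). If 0 < |w − 12| < δ then w > 0 and |√w − √12| < |w − 12|/√12 < ε.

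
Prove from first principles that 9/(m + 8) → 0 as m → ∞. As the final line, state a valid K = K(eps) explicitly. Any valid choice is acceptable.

K = 9/eps

Let eps > 0 be given. For m ≥ 1, |9/(m + 8) − 0| = 9/(m + 8) ≤ 9/m.
We need 9/m < eps, i.e. m > 9/eps.
Take K = 9/eps. If m > K then |9/(m + 8)| ≤ 9/m < eps.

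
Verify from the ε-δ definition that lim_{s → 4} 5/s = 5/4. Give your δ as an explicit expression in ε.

δ = min(2, (8/5)ε)

Let ε > 0. We seek δ > 0 such that 0 < |s − 4| < δ implies |5/s − (5/4)| < ε.
|5/s − (5/4)| = 5·|4 − s|/(4·|s|) = 5|s − 4|/(4|s|).
Require δ ≤ 2 so that |s| > 4 − 2 = 2, hence 4|s| > 8.
Then |5/s − (5/4)| < 5|s − 4|/8, which is < ε when |s − 4| < (8/5)ε.
Take δ = min(2, (8/5)ε). Then 0 < |s − 4| < δ gives both |s − 4| < 2 and |s − 4| < (8/5)ε, so |5/s − (5/4)| < ε.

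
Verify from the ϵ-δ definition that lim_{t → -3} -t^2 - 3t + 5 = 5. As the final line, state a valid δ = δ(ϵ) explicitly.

δ = min(1, ϵ/4)

Suppose ϵ > 0. We want δ > 0 such that 0 < |t + 3| < δ implies |(-t^2 - 3t + 5) − 5| < ϵ.
(-t^2 - 3t + 5) − 5 = -t^2 - 3t = (t + 3)(-t).
So |(-t^2 - 3t + 5) − 5| = |t + 3|·|-t|.
Assume first that |t + 3| < 1, so |t| < 4. Then |-t| ≤ 4 = 4.
Hence |(-t^2 - 3t + 5) − 5| ≤ 4|t + 3| < ϵ provided |t + 3| < ϵ/4.
Take δ = min(1, ϵ/4). Then 0 < |t + 3| < δ gives both |t + 3| < 1 and |t + 3| < ϵ/4, so |(-t^2 - 3t + 5) − 5| < ϵ.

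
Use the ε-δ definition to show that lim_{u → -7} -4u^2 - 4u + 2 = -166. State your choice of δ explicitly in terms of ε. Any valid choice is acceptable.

Suppose ε > 0. We want δ > 0 such that 0 < |u + 7| < δ implies |(-4u^2 - 4u + 2) + 166| < ε.
(-4u^2 - 4u + 2) + 166 = -4u^2 - 4u + 168 = (u + 7)(-4u + 24).
So |(-4u^2 - 4u + 2) + 166| = |u + 7|·|-4u + 24|.
Require δ ≤ 1. Then |u + 7| < 1 gives |u| < 8, and by the triangle inequality |-4u + 24| ≤ 4·8 + 24 = 56.
Hence |(-4u^2 - 4u + 2) + 166| ≤ 56|u + 7| < ε provided |u + 7| < ε/56.
Take δ = min(1, ε/56). Then 0 < |u + 7| < δ gives both |u + 7| < 1 and |u + 7| < ε/56, so |(-4u^2 - 4u + 2) + 166| < ε.

δ = min(1, ε/56)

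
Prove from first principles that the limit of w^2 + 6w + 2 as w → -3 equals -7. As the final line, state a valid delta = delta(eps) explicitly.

delta = min(1, eps/7)

Let eps > 0. We want delta > 0 such that 0 < |w + 3| < delta implies |(w^2 + 6w + 2) + 7| < eps.
(w^2 + 6w + 2) + 7 = w^2 + 6w + 9 = (w + 3)(w + 3).
So |(w^2 + 6w + 2) + 7| = |w + 3|·|w + 3|.
Assume first that |w + 3| < 1, so |w| < 4. Then |w + 3| ≤ 4 + 3 = 7.
Hence |(w^2 + 6w + 2) + 7| ≤ 7|w + 3| < eps provided |w + 3| < eps/7.
Choosing delta = min(1, eps/7) ensures both conditions, hence |(w^2 + 6w + 2) + 7| < eps.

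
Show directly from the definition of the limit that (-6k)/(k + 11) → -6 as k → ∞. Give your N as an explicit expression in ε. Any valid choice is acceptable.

Suppose ε > 0. For k ≥ 1, |(-6k)/(k + 11) + 6| = |66|/((k + 11)) = 66/((k + 11)).
Since k + 11 ≥ k for k ≥ 1, this is ≤ 66/(k) = 66/k.
So |(-6k)/(k + 11) + 6| < ε whenever k > 66/ε.
Take N = 66/ε. If k > N then |(-6k)/(k + 11) + 6| ≤ 66/k < ε.

N = 66/ε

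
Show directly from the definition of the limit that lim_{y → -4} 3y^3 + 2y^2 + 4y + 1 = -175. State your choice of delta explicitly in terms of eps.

Fix eps > 0. We want delta > 0 such that 0 < |y + 4| < delta implies |(3y^3 + 2y^2 + 4y + 1) + 175| < eps.
(3y^3 + 2y^2 + 4y + 1) + 175 = 3y^3 + 2y^2 + 4y + 176 = (y + 4)(3y^2 - 10y + 44).
So |(3y^3 + 2y^2 + 4y + 1) + 175| = |y + 4|·|3y^2 - 10y + 44|.
Assume first that |y + 4| < 1, so |y| < 5. Then |3y^2 - 10y + 44| ≤ 3·5^2 + 10·5 + 44 = 169.
Hence |(3y^3 + 2y^2 + 4y + 1) + 175| ≤ 169|y + 4| < eps provided |y + 4| < eps/169.
Take delta = min(1, eps/169). Then 0 < |y + 4| < delta gives both |y + 4| < 1 and |y + 4| < eps/169, so |(3y^3 + 2y^2 + 4y + 1) + 175| < eps.

delta = min(1, eps/169)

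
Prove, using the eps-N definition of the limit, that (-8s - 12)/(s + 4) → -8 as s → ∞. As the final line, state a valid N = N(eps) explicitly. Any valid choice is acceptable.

Let eps > 0 be given. We seek N > 0 such that s > N implies |(-8s - 12)/(s + 4) + 8| < eps.
(-8s - 12)/(s + 4) + 8 = ((-8s - 12) − (-8)(s + 4)) / ((s + 4)) = 20/((s + 4)).
For s > 0 we have s + 4 > s, so |(-8s - 12)/(s + 4) + 8| = 20/((s + 4)) < 20/(s) = 20/s.
Thus |(-8s - 12)/(s + 4) + 8| < eps whenever s > 20/eps.
Take N = 20/eps. If s > N then |(-8s - 12)/(s + 4) + 8| < 20/s < eps.

N = 20/eps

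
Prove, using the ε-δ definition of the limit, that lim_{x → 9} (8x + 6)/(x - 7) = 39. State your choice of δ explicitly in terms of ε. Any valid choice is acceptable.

δ = min(1, (1/31)ε)

Let ε > 0. We want δ > 0 with 0 < |x − 9| < δ ⇒ |(8x + 6)/(x - 7) − 39| < ε.
Combining over a common denominator, (8x + 6)/(x - 7) − 39 = [(8x + 6)·2 − 78·(x - 7)] / [2·(x - 7)] = -62(x − 9) / (2(x - 7)).
So |(8x + 6)/(x - 7) − 39| = 62|x − 9| / (2·|x − 7|).
Require δ ≤ 1, so |x − 7| ≥ |2| − |x − 9| > 2 − 1 = 1.
Hence |(8x + 6)/(x - 7) − 39| < 62|x − 9|/(2·1) = 31|x − 9|, which is < ε once |x − 9| < (1/31)ε.
Take δ = min(1, (1/31)ε). Then 0 < |x − 9| < δ forces both bounds, so |(8x + 6)/(x - 7) − 39| < ε.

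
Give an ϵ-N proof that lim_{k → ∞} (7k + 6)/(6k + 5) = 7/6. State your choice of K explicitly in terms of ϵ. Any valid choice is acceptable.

Let ϵ > 0. For k ≥ 1, |(7k + 6)/(6k + 5) − (7/6)| = |1|/(6(6k + 5)) = 1/(6(6k + 5)).
Since 6k + 5 ≥ 6k for k ≥ 1, this is ≤ 1/(6·6k) = (1/36)/k.
So |(7k + 6)/(6k + 5) − (7/6)| < ϵ whenever k > (1/36)/ϵ.
Take K = (1/36)/ϵ. If k > K then |(7k + 6)/(6k + 5) − (7/6)| ≤ (1/36)/k < ϵ.

K = (1/36)/ϵ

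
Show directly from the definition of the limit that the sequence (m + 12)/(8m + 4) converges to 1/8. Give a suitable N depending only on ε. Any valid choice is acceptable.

Suppose ε > 0. For m ≥ 1, |(m + 12)/(8m + 4) − (1/8)| = |92|/(8(8m + 4)) = 92/(8(8m + 4)).
Since 8m + 4 ≥ 8m for m ≥ 1, this is ≤ 92/(8·8m) = (23/16)/m.
So |(m + 12)/(8m + 4) − (1/8)| < ε whenever m > (23/16)/ε.
Take N = (23/16)/ε. If m > N then |(m + 12)/(8m + 4) − (1/8)| ≤ (23/16)/m < ε.

N = (23/16)/ε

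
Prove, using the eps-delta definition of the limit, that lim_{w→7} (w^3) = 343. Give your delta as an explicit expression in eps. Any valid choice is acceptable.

delta = min(1, eps/169)

Let eps > 0 be given. We seek delta > 0 with 0 < |w − 7| < delta ⇒ |w^3 − 343| < eps.
Factor: w^3 − 343 = (w − 7)(w^2 + 7w + 49), so |w^3 − 343| = |w − 7|·|w^2 + 7w + 49|.
Restrict delta ≤ 1. Then |w − 7| < 1 gives |w| < 8, so by the triangle inequality |w^2 + 7w + 49| ≤ 8^2 + 7·8 + 49 = 169.
Hence |w^3 − 343| ≤ 169|w − 7|, which is < eps once |w − 7| < eps/169.
Take delta = min(1, eps/169). If 0 < |w − 7| < delta then both bounds hold and |w^3 − 343| ≤ 169|w − 7| < 169·(eps/169) = eps.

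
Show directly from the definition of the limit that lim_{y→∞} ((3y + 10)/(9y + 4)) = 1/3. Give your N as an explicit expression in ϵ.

Fix ϵ > 0. We seek N > 0 such that y > N implies |(3y + 10)/(9y + 4) − (1/3)| < ϵ.
(3y + 10)/(9y + 4) − (1/3) = (9(3y + 10) − 3(9y + 4)) / (9(9y + 4)) = 78/(9(9y + 4)).
For y > 0 we have 9y + 4 > 9y, so |(3y + 10)/(9y + 4) − (1/3)| = 78/(9(9y + 4)) < 78/(9·9y) = (26/27)/y.
Thus |(3y + 10)/(9y + 4) − (1/3)| < ϵ whenever y > (26/27)/ϵ.
Take N = (26/27)/ϵ. If y > N then |(3y + 10)/(9y + 4) − (1/3)| < (26/27)/y < ϵ.

N = (26/27)/ϵ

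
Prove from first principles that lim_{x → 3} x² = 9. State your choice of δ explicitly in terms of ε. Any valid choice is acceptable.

Let ε > 0. We seek δ > 0 with 0 < |x − 3| < δ ⇒ |x² − 9| < ε.
Factor: x² − 9 = (x − 3)(x + 3), so |x² − 9| = |x − 3|·|x + 3|.
Impose δ ≤ 2 so that |x| < 5; then |x + 3| ≤ 8.
Hence |x² − 9| ≤ 8|x − 3|, which is < ε once |x − 3| < ε/8.
Take δ = min(2, ε/8). If 0 < |x − 3| < δ then both bounds hold and |x² − 9| ≤ 8|x − 3| < 8·(ε/8) = ε.

δ = min(2, ε/8)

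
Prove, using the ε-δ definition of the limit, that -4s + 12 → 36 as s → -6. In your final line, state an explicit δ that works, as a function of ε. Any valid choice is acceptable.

δ = ε/4

Let ε > 0 be given. We need δ > 0 so that 0 < |s + 6| < δ implies |(-4s + 12) − 36| < ε.
|(-4s + 12) − 36| = |-4s - 24| = 4|s + 6|.
Thus it suffices that |s + 6| < ε/4.
Take δ = ε/4. If 0 < |s + 6| < δ then |(-4s + 12) − 36| = 4|s + 6| < 4·(ε/4) = ε.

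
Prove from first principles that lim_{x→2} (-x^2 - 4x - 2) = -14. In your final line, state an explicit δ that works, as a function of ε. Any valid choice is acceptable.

δ = min(2, ε/10)

Let ε > 0. We want δ > 0 such that 0 < |x − 2| < δ implies |(-x^2 - 4x - 2) + 14| < ε.
(-x^2 - 4x - 2) + 14 = -x^2 - 4x + 12 = (x − 2)(-x - 6).
So |(-x^2 - 4x - 2) + 14| = |x − 2|·|-x - 6|.
Assume first that |x − 2| < 2, so |x| < 4. Then |-x - 6| ≤ 4 + 6 = 10.
Hence |(-x^2 - 4x - 2) + 14| ≤ 10|x − 2| < ε provided |x − 2| < ε/10.
Choosing δ = min(2, ε/10) ensures both conditions, hence |(-x^2 - 4x - 2) + 14| < ε.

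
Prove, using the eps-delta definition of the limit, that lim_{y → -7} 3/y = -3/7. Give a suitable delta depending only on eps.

Let eps > 0. We seek delta > 0 such that 0 < |y + 7| < delta implies |3/y + 3/7| < eps.
|3/y + 3/7| = 3·|-7 − y|/(7·|y|) = 3|y + 7|/(7|y|).
Restrict delta ≤ 7/2. Then |y + 7| < 7/2 gives |y| > 7/2, so 7|y| > 49/2.
Then |3/y + 3/7| < 3|y + 7|/(49/2), which is < eps when |y + 7| < (49/6)eps.
Take delta = min(7/2, (49/6)eps). Then 0 < |y + 7| < delta gives both |y + 7| < 7/2 and |y + 7| < (49/6)eps, so |3/y + 3/7| < eps.

delta = min(7/2, (49/6)eps)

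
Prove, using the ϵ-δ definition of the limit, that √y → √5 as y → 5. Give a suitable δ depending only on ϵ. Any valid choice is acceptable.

Let ϵ > 0 be given. We want δ > 0 such that 0 < |y − 5| < δ implies |√y − √5| < ϵ.
Rationalise: √y − √5 = (y − 5)/(√y + √5), so |√y − √5| = |y − 5|/(√y + √5).
Restrict δ ≤ 5 so that |y − 5| < 5 forces y > 0, and then √y + √5 > √5.
Hence |√y − √5| < |y − 5|/√5, which is < ϵ once |y − 5| < √5·ϵ.
Take δ = min(5, √5·ϵ). If 0 < |y − 5| < δ then y > 0 and |√y − √5| < |y − 5|/√5 < ϵ.

δ = min(5, √5·ϵ)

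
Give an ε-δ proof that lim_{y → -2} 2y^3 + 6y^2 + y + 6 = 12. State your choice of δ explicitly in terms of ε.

Let ε > 0. We want δ > 0 such that 0 < |y + 2| < δ implies |(2y^3 + 6y^2 + y + 6) − 12| < ε.
(2y^3 + 6y^2 + y + 6) − 12 = 2y^3 + 6y^2 + y - 6 = (y + 2)(2y^2 + 2y - 3).
So |(2y^3 + 6y^2 + y + 6) − 12| = |y + 2|·|2y^2 + 2y - 3|.
Assume first that |y + 2| < 2, so |y| < 4. Then |2y^2 + 2y - 3| ≤ 2·4^2 + 2·4 + 3 = 43.
Hence |(2y^3 + 6y^2 + y + 6) − 12| ≤ 43|y + 2| < ε provided |y + 2| < ε/43.
Choosing δ = min(2, ε/43) ensures both conditions, hence |(2y^3 + 6y^2 + y + 6) − 12| < ε.

δ = min(2, ε/43)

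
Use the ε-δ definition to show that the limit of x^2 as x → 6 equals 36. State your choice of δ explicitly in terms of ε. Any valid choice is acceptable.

δ = min(1, ε/13)

Fix ε > 0. We seek δ > 0 with 0 < |x − 6| < δ ⇒ |x^2 − 36| < ε.
Factor: x^2 − 36 = (x − 6)(x + 6), so |x^2 − 36| = |x − 6|·|x + 6|.
Restrict δ ≤ 1. Then |x − 6| < 1 gives |x| < 7, so by the triangle inequality |x + 6| ≤ 7 + 6 = 13.
Hence |x^2 − 36| ≤ 13|x − 6|, which is < ε once |x − 6| < ε/13.
Take δ = min(1, ε/13). If 0 < |x − 6| < δ then both bounds hold and |x^2 − 36| ≤ 13|x − 6| < 13·(ε/13) = ε.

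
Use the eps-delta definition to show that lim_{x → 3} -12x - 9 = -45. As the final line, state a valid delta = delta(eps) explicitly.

Suppose eps > 0. We need delta > 0 so that 0 < |x − 3| < delta implies |(-12x - 9) + 45| < eps.
|(-12x - 9) + 45| = |-12x + 36| = 12|x − 3|.
Thus it suffices that |x − 3| < eps/12.
Take delta = eps/12. If 0 < |x − 3| < delta then |(-12x - 9) + 45| = 12|x − 3| < 12·(eps/12) = eps.

delta = eps/12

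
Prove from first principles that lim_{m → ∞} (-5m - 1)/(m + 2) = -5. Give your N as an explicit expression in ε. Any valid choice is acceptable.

Let ε > 0. For m ≥ 1, |(-5m - 1)/(m + 2) + 5| = |9|/((m + 2)) = 9/((m + 2)).
Since m + 2 ≥ m for m ≥ 1, this is ≤ 9/(m) = 9/m.
So |(-5m - 1)/(m + 2) + 5| < ε whenever m > 9/ε.
Take N = 9/ε. If m > N then |(-5m - 1)/(m + 2) + 5| ≤ 9/m < ε.

N = 9/ε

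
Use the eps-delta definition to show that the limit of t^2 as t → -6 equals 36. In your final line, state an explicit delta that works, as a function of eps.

delta = min(1, eps/13)

Let eps > 0. We seek delta > 0 with 0 < |t + 6| < delta ⇒ |t^2 − 36| < eps.
Factor: t^2 − 36 = (t + 6)(t - 6), so |t^2 − 36| = |t + 6|·|t - 6|.
Impose delta ≤ 1 so that |t| < 7; then |t - 6| ≤ 13.
Hence |t^2 − 36| ≤ 13|t + 6|, which is < eps once |t + 6| < eps/13.
Take delta = min(1, eps/13). If 0 < |t + 6| < delta then both bounds hold and |t^2 − 36| ≤ 13|t + 6| < 13·(eps/13) = eps.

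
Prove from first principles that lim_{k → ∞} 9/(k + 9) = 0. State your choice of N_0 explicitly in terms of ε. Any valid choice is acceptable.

N_0 = 9/ε

Fix ε > 0. For k ≥ 1, |9/(k + 9) − 0| = 9/(k + 9) ≤ 9/k.
We need 9/k < ε, i.e. k > 9/ε.
Take N_0 = 9/ε. If k > N_0 then |9/(k + 9)| ≤ 9/k < ε.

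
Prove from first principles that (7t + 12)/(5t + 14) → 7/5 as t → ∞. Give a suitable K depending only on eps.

Let eps > 0. We seek K > 0 such that t > K implies |(7t + 12)/(5t + 14) − (7/5)| < eps.
(7t + 12)/(5t + 14) − (7/5) = (5(7t + 12) − 7(5t + 14)) / (5(5t + 14)) = -38/(5(5t + 14)).
For t > 0 we have 5t + 14 > 5t, so |(7t + 12)/(5t + 14) − (7/5)| = 38/(5(5t + 14)) < 38/(5·5t) = (38/25)/t.
Thus |(7t + 12)/(5t + 14) − (7/5)| < eps whenever t > (38/25)/eps.
Take K = (38/25)/eps. If t > K then |(7t + 12)/(5t + 14) − (7/5)| < (38/25)/t < eps.

K = (38/25)/eps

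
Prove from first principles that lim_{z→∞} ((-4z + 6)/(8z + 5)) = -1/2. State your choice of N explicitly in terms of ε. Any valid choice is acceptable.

N = (17/16)/ε

Let ε > 0. We seek N > 0 such that z > N implies |(-4z + 6)/(8z + 5) + 1/2| < ε.
(-4z + 6)/(8z + 5) + 1/2 = (8(-4z + 6) − (-4)(8z + 5)) / (8(8z + 5)) = 68/(8(8z + 5)).
For z > 0 we have 8z + 5 > 8z, so |(-4z + 6)/(8z + 5) + 1/2| = 68/(8(8z + 5)) < 68/(8·8z) = (17/16)/z.
Thus |(-4z + 6)/(8z + 5) + 1/2| < ε whenever z > (17/16)/ε.
Take N = (17/16)/ε. If z > N then |(-4z + 6)/(8z + 5) + 1/2| < (17/16)/z < ε.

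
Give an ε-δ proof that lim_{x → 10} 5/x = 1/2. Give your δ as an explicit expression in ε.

Suppose ε > 0. We seek δ > 0 such that 0 < |x − 10| < δ implies |5/x − (1/2)| < ε.
|5/x − (1/2)| = 5·|10 − x|/(10·|x|) = 5|x − 10|/(10|x|).
Restrict δ ≤ 5. Then |x − 10| < 5 gives |x| > 5, so 10|x| > 50.
Then |5/x − (1/2)| < 5|x − 10|/50, which is < ε when |x − 10| < 10ε.
Take δ = min(5, 10ε). Then 0 < |x − 10| < δ gives both |x − 10| < 5 and |x − 10| < 10ε, so |5/x − (1/2)| < ε.

δ = min(5, 10ε)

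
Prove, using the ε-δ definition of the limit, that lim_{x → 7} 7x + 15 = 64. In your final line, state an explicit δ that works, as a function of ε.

Suppose ε > 0. We need δ > 0 so that 0 < |x − 7| < δ implies |(7x + 15) − 64| < ε.
Since (7x + 15) − 64 = 7(x − 7), we have |(7x + 15) − 64| = 7|x − 7|.
So 7|x − 7| < ε exactly when |x − 7| < ε/7.
Choosing δ = ε/7 gives |(7x + 15) − 64| = 7|x − 7| < ε whenever |x − 7| < δ.

δ = ε/7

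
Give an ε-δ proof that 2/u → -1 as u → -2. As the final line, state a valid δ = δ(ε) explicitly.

Let ε > 0. We seek δ > 0 such that 0 < |u + 2| < δ implies |2/u + 1| < ε.
|2/u + 1| = 2·|-2 − u|/(2·|u|) = 2|u + 2|/(2|u|).
Restrict δ ≤ 1. Then |u + 2| < 1 gives |u| > 1, so 2|u| > 2.
Then |2/u + 1| < 2|u + 2|/2, which is < ε when |u + 2| < ε.
Take δ = min(1, ε). Then 0 < |u + 2| < δ gives both |u + 2| < 1 and |u + 2| < ε, so |2/u + 1| < ε.

δ = min(1, ε)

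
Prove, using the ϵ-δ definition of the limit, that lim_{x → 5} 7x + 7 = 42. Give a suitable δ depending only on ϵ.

Fix ϵ > 0. We need δ > 0 so that 0 < |x − 5| < δ implies |(7x + 7) − 42| < ϵ.
|(7x + 7) − 42| = |7x - 35| = 7|x − 5|.
Thus it suffices that |x − 5| < ϵ/7.
Take δ = ϵ/7. If 0 < |x − 5| < δ then |(7x + 7) − 42| = 7|x − 5| < 7·(ϵ/7) = ϵ.

δ = ϵ/7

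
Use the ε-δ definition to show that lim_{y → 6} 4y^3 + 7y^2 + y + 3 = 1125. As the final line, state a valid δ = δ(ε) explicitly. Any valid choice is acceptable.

Let ε > 0. We want δ > 0 such that 0 < |y − 6| < δ implies |(4y^3 + 7y^2 + y + 3) − 1125| < ε.
(4y^3 + 7y^2 + y + 3) − 1125 = 4y^3 + 7y^2 + y - 1122 = (y − 6)(4y^2 + 31y + 187).
So |(4y^3 + 7y^2 + y + 3) − 1125| = |y − 6|·|4y^2 + 31y + 187|.
Require δ ≤ 2. Then |y − 6| < 2 gives |y| < 8, and by the triangle inequality |4y^2 + 31y + 187| ≤ 4·8^2 + 31·8 + 187 = 691.
Hence |(4y^3 + 7y^2 + y + 3) − 1125| ≤ 691|y − 6| < ε provided |y − 6| < ε/691.
Choosing δ = min(2, ε/691) ensures both conditions, hence |(4y^3 + 7y^2 + y + 3) − 1125| < ε.

δ = min(2, ε/691)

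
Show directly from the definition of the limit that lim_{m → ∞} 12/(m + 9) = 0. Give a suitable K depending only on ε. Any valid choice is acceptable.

K = 12/ε

Fix ε > 0. For m ≥ 1, |12/(m + 9) − 0| = 12/(m + 9) ≤ 12/m.
We need 12/m < ε, i.e. m > 12/ε.
Take K = 12/ε. If m > K then |12/(m + 9)| ≤ 12/m < ε.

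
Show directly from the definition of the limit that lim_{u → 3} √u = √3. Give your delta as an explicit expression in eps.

Fix eps > 0. We want delta > 0 such that 0 < |u − 3| < delta implies |√u − √3| < eps.
Rationalise: √u − √3 = (u − 3)/(√u + √3), so |√u − √3| = |u − 3|/(√u + √3).
Restrict delta ≤ 3 so that |u − 3| < 3 forces u > 0, and then √u + √3 > √3.
Hence |√u − √3| < |u − 3|/√3, which is < eps once |u − 3| < √3·eps.
Take delta = min(3, √3·eps). If 0 < |u − 3| < delta then u > 0 and |√u − √3| < |u − 3|/√3 < eps.

delta = min(3, √3·eps)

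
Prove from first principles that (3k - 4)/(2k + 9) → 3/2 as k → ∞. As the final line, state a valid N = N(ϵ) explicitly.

N = (35/4)/ϵ

Let ϵ > 0. For k ≥ 1, |(3k - 4)/(2k + 9) − (3/2)| = |-35|/(2(2k + 9)) = 35/(2(2k + 9)).
Since 2k + 9 ≥ 2k for k ≥ 1, this is ≤ 35/(2·2k) = (35/4)/k.
So |(3k - 4)/(2k + 9) − (3/2)| < ϵ whenever k > (35/4)/ϵ.
Take N = (35/4)/ϵ. If k > N then |(3k - 4)/(2k + 9) − (3/2)| ≤ (35/4)/k < ϵ.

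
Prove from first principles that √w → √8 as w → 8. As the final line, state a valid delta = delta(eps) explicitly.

delta = min(8, √8·eps)

Let eps > 0. We want delta > 0 such that 0 < |w − 8| < delta implies |√w − √8| < eps.
Rationalise: √w − √8 = (w − 8)/(√w + √8), so |√w − √8| = |w − 8|/(√w + √8).
Restrict delta ≤ 8 so that |w − 8| < 8 forces w > 0, and then √w + √8 > √8.
Hence |√w − √8| < |w − 8|/√8, which is < eps once |w − 8| < √8·eps.
Take delta = min(8, √8·eps). If 0 < |w − 8| < delta then w > 0 and |√w − √8| < |w − 8|/√8 < eps.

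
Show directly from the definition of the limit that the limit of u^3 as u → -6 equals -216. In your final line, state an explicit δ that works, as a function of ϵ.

δ = min(1, ϵ/127)

Let ϵ > 0. We seek δ > 0 with 0 < |u + 6| < δ ⇒ |u^3 + 216| < ϵ.
Factor: u^3 + 216 = (u + 6)(u^2 - 6u + 36), so |u^3 + 216| = |u + 6|·|u^2 - 6u + 36|.
Restrict δ ≤ 1. Then |u + 6| < 1 gives |u| < 7, so by the triangle inequality |u^2 - 6u + 36| ≤ 7^2 + 6·7 + 36 = 127.
Hence |u^3 + 216| ≤ 127|u + 6|, which is < ϵ once |u + 6| < ϵ/127.
Take δ = min(1, ϵ/127). If 0 < |u + 6| < δ then both bounds hold and |u^3 + 216| ≤ 127|u + 6| < 127·(ϵ/127) = ϵ.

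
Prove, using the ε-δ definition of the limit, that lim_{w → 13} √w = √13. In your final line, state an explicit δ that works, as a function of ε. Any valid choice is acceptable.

Let ε > 0. We want δ > 0 such that 0 < |w − 13| < δ implies |√w − √13| < ε.
Multiplying by the conjugate, |√w − √13| = |w − 13|/(√w + √13).
Restrict δ ≤ 13 so that |w − 13| < 13 forces w > 0, and then √w + √13 > √13.
Hence |√w − √13| < |w − 13|/√13, which is < ε once |w − 13| < √13·ε.
Take δ = min(13, √13·ε). If 0 < |w − 13| < δ then w > 0 and |√w − √13| < |w − 13|/√13 < ε.

δ = min(13, √13·ε)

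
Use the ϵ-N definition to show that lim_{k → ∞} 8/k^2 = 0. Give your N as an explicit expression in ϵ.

N = (8/ϵ)^{1/2}

Fix ϵ > 0. For k ≥ 1, |8/k^2 − 0| = 8/k^2.
8/k^2 < ϵ ⇔ k^2 > 8/ϵ ⇔ k > (8/ϵ)^{1/2}.
Take N = (8/ϵ)^{1/2}. Then k > N implies 8/k^2 < ϵ.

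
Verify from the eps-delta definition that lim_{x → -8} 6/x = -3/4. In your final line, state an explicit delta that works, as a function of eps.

delta = min(4, (16/3)eps)

Suppose eps > 0. We seek delta > 0 such that 0 < |x + 8| < delta implies |6/x + 3/4| < eps.
|6/x + 3/4| = 6·|-8 − x|/(8·|x|) = 6|x + 8|/(8|x|).
Restrict delta ≤ 4. Then |x + 8| < 4 gives |x| > 4, so 8|x| > 32.
Then |6/x + 3/4| < 6|x + 8|/32, which is < eps when |x + 8| < (16/3)eps.
Take delta = min(4, (16/3)eps). Then 0 < |x + 8| < delta gives both |x + 8| < 4 and |x + 8| < (16/3)eps, so |6/x + 3/4| < eps.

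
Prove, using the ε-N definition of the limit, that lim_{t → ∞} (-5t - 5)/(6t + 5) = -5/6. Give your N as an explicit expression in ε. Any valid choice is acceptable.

N = (5/36)/ε

Let ε > 0. We seek N > 0 such that t > N implies |(-5t - 5)/(6t + 5) + 5/6| < ε.
(-5t - 5)/(6t + 5) + 5/6 = (6(-5t - 5) − (-5)(6t + 5)) / (6(6t + 5)) = -5/(6(6t + 5)).
For t > 0 we have 6t + 5 > 6t, so |(-5t - 5)/(6t + 5) + 5/6| = 5/(6(6t + 5)) < 5/(6·6t) = (5/36)/t.
Thus |(-5t - 5)/(6t + 5) + 5/6| < ε whenever t > (5/36)/ε.
Take N = (5/36)/ε. If t > N then |(-5t - 5)/(6t + 5) + 5/6| < (5/36)/t < ε.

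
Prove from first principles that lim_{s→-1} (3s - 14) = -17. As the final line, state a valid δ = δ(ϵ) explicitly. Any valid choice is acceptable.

Let ϵ > 0. We need δ > 0 so that 0 < |s + 1| < δ implies |(3s - 14) + 17| < ϵ.
Since (3s - 14) + 17 = 3(s + 1), we have |(3s - 14) + 17| = 3|s + 1|.
So 3|s + 1| < ϵ exactly when |s + 1| < ϵ/3.
Take δ = ϵ/3. If 0 < |s + 1| < δ then |(3s - 14) + 17| = 3|s + 1| < 3·(ϵ/3) = ϵ.

δ = ϵ/3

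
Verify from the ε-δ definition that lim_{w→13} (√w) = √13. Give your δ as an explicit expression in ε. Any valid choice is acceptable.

δ = min(13, √13·ε)

Suppose ε > 0. We want δ > 0 such that 0 < |w − 13| < δ implies |√w − √13| < ε.
Multiplying by the conjugate, |√w − √13| = |w − 13|/(√w + √13).
Restrict δ ≤ 13 so that |w − 13| < 13 forces w > 0, and then √w + √13 > √13.
Hence |√w − √13| < |w − 13|/√13, which is < ε once |w − 13| < √13·ε.
Take δ = min(13, √13·ε). If 0 < |w − 13| < δ then w > 0 and |√w − √13| < |w − 13|/√13 < ε.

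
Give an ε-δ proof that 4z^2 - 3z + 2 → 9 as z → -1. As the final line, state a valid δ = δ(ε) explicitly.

Fix ε > 0. We want δ > 0 such that 0 < |z + 1| < δ implies |(4z^2 - 3z + 2) − 9| < ε.
(4z^2 - 3z + 2) − 9 = 4z^2 - 3z - 7 = (z + 1)(4z - 7).
So |(4z^2 - 3z + 2) − 9| = |z + 1|·|4z - 7|.
Require δ ≤ 1. Then |z + 1| < 1 gives |z| < 2, and by the triangle inequality |4z - 7| ≤ 4·2 + 7 = 15.
Hence |(4z^2 - 3z + 2) − 9| ≤ 15|z + 1| < ε provided |z + 1| < ε/15.
Choosing δ = min(1, ε/15) ensures both conditions, hence |(4z^2 - 3z + 2) − 9| < ε.

δ = min(1, ε/15)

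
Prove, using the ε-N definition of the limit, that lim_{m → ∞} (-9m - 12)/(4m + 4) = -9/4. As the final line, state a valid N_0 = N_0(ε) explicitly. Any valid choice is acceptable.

Suppose ε > 0. For m ≥ 1, |(-9m - 12)/(4m + 4) + 9/4| = |-12|/(4(4m + 4)) = 12/(4(4m + 4)).
Since 4m + 4 ≥ 4m for m ≥ 1, this is ≤ 12/(4·4m) = (3/4)/m.
So |(-9m - 12)/(4m + 4) + 9/4| < ε whenever m > (3/4)/ε.
Take N_0 = (3/4)/ε. If m > N_0 then |(-9m - 12)/(4m + 4) + 9/4| ≤ (3/4)/m < ε.

N_0 = (3/4)/ε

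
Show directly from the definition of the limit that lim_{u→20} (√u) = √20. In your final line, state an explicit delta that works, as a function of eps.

delta = min(20, √20·eps)

Let eps > 0. We want delta > 0 such that 0 < |u − 20| < delta implies |√u − √20| < eps.
Rationalise: √u − √20 = (u − 20)/(√u + √20), so |√u − √20| = |u − 20|/(√u + √20).
Restrict delta ≤ 20 so that |u − 20| < 20 forces u > 0, and then √u + √20 > √20.
Hence |√u − √20| < |u − 20|/√20, which is < eps once |u − 20| < √20·eps.
Take delta = min(20, √20·eps). If 0 < |u − 20| < delta then u > 0 and |√u − √20| < |u − 20|/√20 < eps.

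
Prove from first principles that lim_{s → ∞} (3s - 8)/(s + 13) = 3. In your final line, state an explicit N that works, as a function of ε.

N = 47/ε

Let ε > 0. We seek N > 0 such that s > N implies |(3s - 8)/(s + 13) − 3| < ε.
(3s - 8)/(s + 13) − 3 = ((3s - 8) − 3(s + 13)) / ((s + 13)) = -47/((s + 13)).
For s > 0 we have s + 13 > s, so |(3s - 8)/(s + 13) − 3| = 47/((s + 13)) < 47/(s) = 47/s.
Thus |(3s - 8)/(s + 13) − 3| < ε whenever s > 47/ε.
Take N = 47/ε. If s > N then |(3s - 8)/(s + 13) − 3| < 47/s < ε.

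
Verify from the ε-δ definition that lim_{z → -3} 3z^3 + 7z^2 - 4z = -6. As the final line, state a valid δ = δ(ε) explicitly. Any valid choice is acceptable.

δ = min(1, ε/58)

Let ε > 0. We want δ > 0 such that 0 < |z + 3| < δ implies |(3z^3 + 7z^2 - 4z) + 6| < ε.
(3z^3 + 7z^2 - 4z) + 6 = 3z^3 + 7z^2 - 4z + 6 = (z + 3)(3z^2 - 2z + 2).
So |(3z^3 + 7z^2 - 4z) + 6| = |z + 3|·|3z^2 - 2z + 2|.
Require δ ≤ 1. Then |z + 3| < 1 gives |z| < 4, and by the triangle inequality |3z^2 - 2z + 2| ≤ 3·4^2 + 2·4 + 2 = 58.
Hence |(3z^3 + 7z^2 - 4z) + 6| ≤ 58|z + 3| < ε provided |z + 3| < ε/58.
Take δ = min(1, ε/58). Then 0 < |z + 3| < δ gives both |z + 3| < 1 and |z + 3| < ε/58, so |(3z^3 + 7z^2 - 4z) + 6| < ε.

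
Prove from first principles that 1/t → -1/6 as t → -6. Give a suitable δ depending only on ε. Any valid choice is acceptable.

δ = min(3, 18ε)

Let ε > 0 be given. We seek δ > 0 such that 0 < |t + 6| < δ implies |1/t + 1/6| < ε.
|1/t + 1/6| = |-6 − t|/(6·|t|) = |t + 6|/(6|t|).
Require δ ≤ 3 so that |t| > 6 − 3 = 3, hence 6|t| > 18.
Then |1/t + 1/6| < |t + 6|/18, which is < ε when |t + 6| < 18ε.
Take δ = min(3, 18ε). Then 0 < |t + 6| < δ gives both |t + 6| < 3 and |t + 6| < 18ε, so |1/t + 1/6| < ε.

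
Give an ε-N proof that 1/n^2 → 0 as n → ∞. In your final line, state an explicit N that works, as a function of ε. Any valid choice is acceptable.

N = (1/ε)^{1/2}

Let ε > 0. For n ≥ 1, |1/n^2 − 0| = 1/n^2.
1/n^2 < ε ⇔ n^2 > 1/ε ⇔ n > (1/ε)^{1/2}.
Take N = (1/ε)^{1/2}. Then n > N implies 1/n^2 < ε.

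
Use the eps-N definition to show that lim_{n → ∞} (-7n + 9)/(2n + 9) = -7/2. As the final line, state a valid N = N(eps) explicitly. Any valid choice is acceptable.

N = (81/4)/eps

Let eps > 0. For n ≥ 1, |(-7n + 9)/(2n + 9) + 7/2| = |81|/(2(2n + 9)) = 81/(2(2n + 9)).
Since 2n + 9 ≥ 2n for n ≥ 1, this is ≤ 81/(2·2n) = (81/4)/n.
So |(-7n + 9)/(2n + 9) + 7/2| < eps whenever n > (81/4)/eps.
Take N = (81/4)/eps. If n > N then |(-7n + 9)/(2n + 9) + 7/2| ≤ (81/4)/n < eps.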